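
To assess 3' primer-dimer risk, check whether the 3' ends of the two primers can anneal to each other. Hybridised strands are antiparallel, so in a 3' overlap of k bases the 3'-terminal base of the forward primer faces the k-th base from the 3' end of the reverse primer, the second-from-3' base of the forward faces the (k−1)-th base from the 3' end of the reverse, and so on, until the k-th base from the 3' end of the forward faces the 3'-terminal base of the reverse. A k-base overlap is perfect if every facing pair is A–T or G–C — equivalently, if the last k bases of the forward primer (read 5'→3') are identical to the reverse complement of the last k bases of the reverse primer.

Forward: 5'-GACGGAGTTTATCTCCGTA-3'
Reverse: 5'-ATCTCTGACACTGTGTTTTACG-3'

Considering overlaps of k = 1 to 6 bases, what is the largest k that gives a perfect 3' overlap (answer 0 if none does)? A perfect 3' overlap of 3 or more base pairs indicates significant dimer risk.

Last 6 bases (5'→3') — forward …TCCGTA, reverse …TTTACG.
Reverse complement of the reverse primer's last 6 bases: CGTAAA; its first k bases are the reverse complement of the reverse primer's last k bases, so a perfect k-base overlap needs the forward primer's last k bases to equal them.
Comparing (forward last k vs required): k=1: A vs C ✗; k=2: TA vs CG ✗; k=3: GTA vs CGT ✗; k=4: CGTA vs CGTA ✓; k=5: CCGTA vs CGTAA ✗; k=6: TCCGTA vs CGTAAA ✗.
Only k = 4 is perfect, so the longest perfect 3' overlap is 4.

Longest perfect overlap: 4 complementary base pairs; significant dimer risk (threshold 3).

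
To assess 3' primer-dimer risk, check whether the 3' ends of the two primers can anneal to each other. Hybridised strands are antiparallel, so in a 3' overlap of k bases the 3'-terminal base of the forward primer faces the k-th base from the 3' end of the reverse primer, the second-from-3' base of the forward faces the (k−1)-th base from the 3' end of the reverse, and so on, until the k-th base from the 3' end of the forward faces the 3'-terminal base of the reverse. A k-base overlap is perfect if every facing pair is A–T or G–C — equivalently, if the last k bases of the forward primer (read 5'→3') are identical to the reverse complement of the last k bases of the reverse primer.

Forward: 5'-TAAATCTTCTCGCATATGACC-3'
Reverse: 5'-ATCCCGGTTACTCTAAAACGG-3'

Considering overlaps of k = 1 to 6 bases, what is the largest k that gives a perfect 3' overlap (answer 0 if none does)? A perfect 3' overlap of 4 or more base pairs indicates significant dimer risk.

Longest perfect overlap: 2 complementary base pairs; below the dimer-risk threshold (threshold 4).

Last 6 bases (5'→3') — forward …ATGACC, reverse …AAACGG.
Reverse complement of the reverse primer's last 6 bases: CCGTTT; its first k bases are the reverse complement of the reverse primer's last k bases, so a perfect k-base overlap needs the forward primer's last k bases to equal them.
Comparing (forward last k vs required): k=1: C vs C ✓; k=2: CC vs CC ✓; k=3: ACC vs CCG ✗; k=4: GACC vs CCGT ✗; k=5: TGACC vs CCGTT ✗; k=6: ATGACC vs CCGTTT ✗.
Perfect overlaps at k = 1, 2; the largest is 2.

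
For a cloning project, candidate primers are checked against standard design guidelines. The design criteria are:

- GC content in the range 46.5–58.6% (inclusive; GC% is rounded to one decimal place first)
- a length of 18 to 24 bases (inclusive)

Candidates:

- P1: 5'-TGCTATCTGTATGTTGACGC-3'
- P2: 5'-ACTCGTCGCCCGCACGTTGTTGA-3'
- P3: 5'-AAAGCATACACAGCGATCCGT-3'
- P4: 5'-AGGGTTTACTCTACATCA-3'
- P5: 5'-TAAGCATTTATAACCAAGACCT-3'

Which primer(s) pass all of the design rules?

P3 only.

P1 (20 nt, A=3 T=8 G=5 C=4): GC 9/20 = 45.0%, outside 46.5–58.6% ✗; length 20 ✓ — fails.
P2 (23 nt, A=3 T=6 G=6 C=8): GC 14/23 = 60.9%, outside 46.5–58.6% ✗; length 23 ✓ — fails.
P3 (21 nt, A=8 T=3 G=4 C=6): GC 10/21 = 47.6% ✓; length 21 ✓ — passes.
P4 (18 nt, A=5 T=6 G=3 C=4): GC 7/18 = 38.9%, outside 46.5–58.6% ✗; length 18 ✓ — fails.
P5 (22 nt, A=9 T=6 G=2 C=5): GC 7/22 = 31.8%, outside 46.5–58.6% ✗; length 22 ✓ — fails.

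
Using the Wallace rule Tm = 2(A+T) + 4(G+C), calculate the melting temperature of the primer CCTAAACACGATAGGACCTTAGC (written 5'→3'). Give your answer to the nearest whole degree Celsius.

68°C

Base counts: A=8, T=4, G=4, C=7 (length 23).
Tm = 2·(8+4) + 4·(4+7) = 2·12 + 4·11 = 24 + 44 = 68°C.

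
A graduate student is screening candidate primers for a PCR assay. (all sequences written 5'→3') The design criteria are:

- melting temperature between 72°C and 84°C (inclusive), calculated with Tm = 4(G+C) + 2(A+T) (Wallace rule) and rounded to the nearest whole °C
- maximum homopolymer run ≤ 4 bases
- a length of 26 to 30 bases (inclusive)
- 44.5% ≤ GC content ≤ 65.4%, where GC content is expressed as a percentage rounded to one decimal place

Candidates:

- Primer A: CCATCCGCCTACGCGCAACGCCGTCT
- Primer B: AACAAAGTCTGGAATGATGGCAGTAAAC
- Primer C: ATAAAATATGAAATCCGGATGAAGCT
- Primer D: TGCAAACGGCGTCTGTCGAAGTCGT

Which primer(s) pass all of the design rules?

Primer A (26 nt, A=4 T=4 G=5 C=13): Tm = 2·8 + 4·18 = 88°C, outside 72–84°C ✗; longest run = 2 ✓; length 26 ✓; GC 18/26 = 69.2%, outside 44.5–65.4% ✗ — fails.
Primer B (28 nt, A=12 T=5 G=7 C=4): Tm = 2·17 + 4·11 = 78°C ✓; longest run = 3 ✓; length 28 ✓; GC 11/28 = 39.3%, outside 44.5–65.4% ✗ — fails.
Primer C (26 nt, A=12 T=6 G=5 C=3): Tm = 2·18 + 4·8 = 68°C, outside 72–84°C ✗; longest run = 4 ✓; length 26 ✓; GC 8/26 = 30.8%, outside 44.5–65.4% ✗ — fails.
Primer D (25 nt, A=5 T=6 G=8 C=6): Tm = 2·11 + 4·14 = 78°C ✓; longest run = 3 ✓; length 25, outside 26–30 ✗; GC 14/25 = 56.0% ✓ — fails.

None of the candidates satisfy all criteria.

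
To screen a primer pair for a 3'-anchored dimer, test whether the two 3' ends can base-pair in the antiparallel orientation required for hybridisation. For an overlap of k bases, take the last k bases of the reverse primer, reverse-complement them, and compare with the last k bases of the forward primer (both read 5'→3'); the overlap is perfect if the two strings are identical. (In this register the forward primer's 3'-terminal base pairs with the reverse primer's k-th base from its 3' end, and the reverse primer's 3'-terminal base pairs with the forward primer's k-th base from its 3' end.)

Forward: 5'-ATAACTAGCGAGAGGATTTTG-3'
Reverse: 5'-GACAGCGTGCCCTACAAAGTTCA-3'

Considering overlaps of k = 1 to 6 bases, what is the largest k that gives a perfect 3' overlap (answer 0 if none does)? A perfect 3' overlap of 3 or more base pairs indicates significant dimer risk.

Longest perfect overlap: 2 complementary base pairs; below the dimer-risk threshold (threshold 3).

Last 6 bases (5'→3') — forward …ATTTTG, reverse …AGTTCA.
Reverse complement of the reverse primer's last 6 bases: TGAACT; its first k bases are the reverse complement of the reverse primer's last k bases, so a perfect k-base overlap needs the forward primer's last k bases to equal them.
Comparing (forward last k vs required): k=1: G vs T ✗; k=2: TG vs TG ✓; k=3: TTG vs TGA ✗; k=4: TTTG vs TGAA ✗; k=5: TTTTG vs TGAAC ✗; k=6: ATTTTG vs TGAACT ✗.
Only k = 2 is perfect, so the longest perfect 3' overlap is 2.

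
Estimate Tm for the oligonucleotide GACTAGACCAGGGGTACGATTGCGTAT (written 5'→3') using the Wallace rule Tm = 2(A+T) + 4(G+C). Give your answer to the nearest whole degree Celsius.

82°C

Base counts: A=7, T=6, G=9, C=5 (length 27).
Tm = 2·(7+6) + 4·(9+5) = 2·13 + 4·14 = 26 + 56 = 82°C.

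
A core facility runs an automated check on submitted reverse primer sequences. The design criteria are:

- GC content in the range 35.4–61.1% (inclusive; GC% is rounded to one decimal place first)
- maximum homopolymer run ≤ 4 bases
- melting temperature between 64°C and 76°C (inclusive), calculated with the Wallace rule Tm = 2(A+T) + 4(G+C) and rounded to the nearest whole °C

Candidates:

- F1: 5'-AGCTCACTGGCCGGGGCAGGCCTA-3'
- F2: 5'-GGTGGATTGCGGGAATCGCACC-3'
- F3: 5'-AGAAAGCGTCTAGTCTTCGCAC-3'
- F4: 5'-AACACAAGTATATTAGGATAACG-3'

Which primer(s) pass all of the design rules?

F1 (24 nt, A=4 T=3 G=9 C=8): GC 17/24 = 70.8%, outside 35.4–61.1% ✗; longest run = 4 ✓; Tm = 2·7 + 4·17 = 82°C, outside 64–76°C ✗ — fails.
F2 (22 nt, A=4 T=4 G=9 C=5): GC 14/22 = 63.6%, outside 35.4–61.1% ✗; longest run = 3 ✓; Tm = 2·8 + 4·14 = 72°C ✓ — fails.
F3 (22 nt, A=6 T=5 G=5 C=6): GC 11/22 = 50.0% ✓; longest run = 3 ✓; Tm = 2·11 + 4·11 = 66°C ✓ — passes.
F4 (23 nt, A=11 T=5 G=4 C=3): GC 7/23 = 30.4%, outside 35.4–61.1% ✗; longest run = 2 ✓; Tm = 2·16 + 4·7 = 60°C, outside 64–76°C ✗ — fails.

F3 only.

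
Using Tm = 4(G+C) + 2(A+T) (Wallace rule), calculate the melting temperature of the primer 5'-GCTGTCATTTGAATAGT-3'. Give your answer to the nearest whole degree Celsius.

46°C

Base counts: A=4, T=7, G=4, C=2 (length 17).
Tm = 2·(4+7) + 4·(4+2) = 2·11 + 4·6 = 22 + 24 = 46°C.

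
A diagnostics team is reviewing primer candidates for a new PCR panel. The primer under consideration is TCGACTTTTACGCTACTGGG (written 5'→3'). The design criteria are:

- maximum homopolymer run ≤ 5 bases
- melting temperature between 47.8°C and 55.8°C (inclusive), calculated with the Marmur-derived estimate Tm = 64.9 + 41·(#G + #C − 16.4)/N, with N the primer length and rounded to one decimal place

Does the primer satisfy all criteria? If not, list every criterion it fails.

Base counts: A=3, T=7, G=5, C=5 (length 20).
homopolymer run: longest run = 4 ✓
Tm: Tm = 64.9 + 41·(10 − 16.4)/20 = 51.8°C ✓

Meets all criteria.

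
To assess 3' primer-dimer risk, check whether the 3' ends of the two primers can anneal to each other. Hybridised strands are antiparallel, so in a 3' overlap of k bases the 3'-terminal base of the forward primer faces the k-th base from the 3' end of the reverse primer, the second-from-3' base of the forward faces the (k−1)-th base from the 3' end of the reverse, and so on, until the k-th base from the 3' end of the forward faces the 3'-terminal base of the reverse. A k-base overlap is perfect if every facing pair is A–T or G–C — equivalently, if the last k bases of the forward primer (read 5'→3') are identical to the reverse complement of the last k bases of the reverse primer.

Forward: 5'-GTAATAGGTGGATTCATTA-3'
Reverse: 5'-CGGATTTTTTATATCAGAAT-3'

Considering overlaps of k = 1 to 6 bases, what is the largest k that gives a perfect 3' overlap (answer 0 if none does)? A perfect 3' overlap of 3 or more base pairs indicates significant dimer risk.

Last 6 bases (5'→3') — forward …TCATTA, reverse …CAGAAT.
Reverse complement of the reverse primer's last 6 bases: ATTCTG; its first k bases are the reverse complement of the reverse primer's last k bases, so a perfect k-base overlap needs the forward primer's last k bases to equal them.
Comparing (forward last k vs required): k=1: A vs A ✓; k=2: TA vs AT ✗; k=3: TTA vs ATT ✗; k=4: ATTA vs ATTC ✗; k=5: CATTA vs ATTCT ✗; k=6: TCATTA vs ATTCTG ✗.
Only k = 1 is perfect, so the longest perfect 3' overlap is 1.

Longest perfect overlap: 1 complementary base pair; below the dimer-risk threshold (threshold 3).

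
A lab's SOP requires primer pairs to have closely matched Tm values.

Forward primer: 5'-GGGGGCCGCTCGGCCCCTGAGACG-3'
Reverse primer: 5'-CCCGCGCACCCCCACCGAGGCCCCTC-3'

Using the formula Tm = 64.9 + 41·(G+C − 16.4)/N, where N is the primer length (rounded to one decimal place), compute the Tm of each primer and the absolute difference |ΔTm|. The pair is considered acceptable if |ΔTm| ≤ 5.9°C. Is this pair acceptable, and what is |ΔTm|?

|ΔTm| = 2.6°C; the pair is acceptable.

Forward: G+C = 20, N = 24 → Tm = 64.9 + 41·(20 − 16.4)/24 = 71.1°C.
Reverse: G+C = 22, N = 26 → Tm = 64.9 + 41·(22 − 16.4)/26 = 73.7°C.
|ΔTm| = |71.1 − 73.7| = 2.6°C, ≤ 5.9°C.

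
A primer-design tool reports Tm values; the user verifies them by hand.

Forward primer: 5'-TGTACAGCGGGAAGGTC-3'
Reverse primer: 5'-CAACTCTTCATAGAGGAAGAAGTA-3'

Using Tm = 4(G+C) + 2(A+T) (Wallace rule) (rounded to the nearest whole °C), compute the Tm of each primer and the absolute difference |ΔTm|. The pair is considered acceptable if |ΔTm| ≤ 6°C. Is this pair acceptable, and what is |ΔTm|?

|ΔTm| = 12°C; the pair is not acceptable.

Forward: A=4 T=3 G=7 C=3 → Tm = 2·7 + 4·10 = 54°C.
Reverse: A=10 T=5 G=5 C=4 → Tm = 2·15 + 4·9 = 66°C.
|ΔTm| = |54 − 66| = 12°C, > 6°C.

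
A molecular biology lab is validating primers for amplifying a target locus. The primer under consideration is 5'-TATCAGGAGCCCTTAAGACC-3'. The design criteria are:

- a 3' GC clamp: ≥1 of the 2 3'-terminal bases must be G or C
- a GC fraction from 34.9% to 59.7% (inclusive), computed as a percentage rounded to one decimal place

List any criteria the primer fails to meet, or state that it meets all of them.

Base counts: A=6, T=4, G=4, C=6 (length 20).
GC clamp: 3' end CC has 2 G/C ✓
GC content: GC 10/20 = 50.0% ✓

Meets all criteria.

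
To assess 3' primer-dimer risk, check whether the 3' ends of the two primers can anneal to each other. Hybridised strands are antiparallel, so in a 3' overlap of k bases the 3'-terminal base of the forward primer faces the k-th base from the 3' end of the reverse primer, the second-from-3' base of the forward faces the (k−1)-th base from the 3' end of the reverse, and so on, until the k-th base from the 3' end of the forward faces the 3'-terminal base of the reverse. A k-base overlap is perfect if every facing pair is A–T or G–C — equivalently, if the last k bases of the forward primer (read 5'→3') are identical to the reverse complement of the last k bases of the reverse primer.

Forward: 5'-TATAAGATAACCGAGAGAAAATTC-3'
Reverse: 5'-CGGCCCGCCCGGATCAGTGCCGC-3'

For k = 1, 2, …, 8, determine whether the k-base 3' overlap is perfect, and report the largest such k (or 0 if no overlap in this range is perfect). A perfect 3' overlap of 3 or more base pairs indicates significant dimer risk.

Last 8 bases (5'→3') — forward …GAAAATTC, reverse …AGTGCCGC.
Reverse complement of the reverse primer's last 8 bases: GCGGCACT; its first k bases are the reverse complement of the reverse primer's last k bases, so a perfect k-base overlap needs the forward primer's last k bases to equal them.
Comparing (forward last k vs required): k=1: C vs G ✗; k=2: TC vs GC ✗; k=3: TTC vs GCG ✗; k=4: ATTC vs GCGG ✗; k=5: AATTC vs GCGGC ✗; k=6: AAATTC vs GCGGCA ✗; k=7: AAAATTC vs GCGGCAC ✗; k=8: GAAAATTC vs GCGGCACT ✗.
No overlap length from 1 to 8 is perfect, so the longest perfect 3' overlap is 0.

Longest perfect overlap: 0 complementary base pairs; below the dimer-risk threshold (threshold 3).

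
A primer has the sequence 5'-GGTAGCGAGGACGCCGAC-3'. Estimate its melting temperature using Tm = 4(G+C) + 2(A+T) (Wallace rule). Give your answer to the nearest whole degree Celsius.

62°C

Base counts: A=4, T=1, G=8, C=5 (length 18).
Tm = 2·(4+1) + 4·(8+5) = 2·5 + 4·13 = 10 + 52 = 62°C.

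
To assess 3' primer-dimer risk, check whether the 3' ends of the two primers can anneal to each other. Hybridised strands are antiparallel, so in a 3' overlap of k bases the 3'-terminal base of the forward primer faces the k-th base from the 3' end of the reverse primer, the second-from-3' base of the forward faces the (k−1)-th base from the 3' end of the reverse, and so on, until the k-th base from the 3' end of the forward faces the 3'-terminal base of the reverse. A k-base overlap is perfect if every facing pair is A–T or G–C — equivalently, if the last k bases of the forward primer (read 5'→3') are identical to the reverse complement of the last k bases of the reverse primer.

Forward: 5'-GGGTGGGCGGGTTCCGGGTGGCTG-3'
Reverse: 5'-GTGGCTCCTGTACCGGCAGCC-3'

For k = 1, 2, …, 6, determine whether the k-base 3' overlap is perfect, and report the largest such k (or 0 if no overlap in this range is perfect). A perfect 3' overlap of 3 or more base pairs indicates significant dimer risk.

Last 6 bases (5'→3') — forward …TGGCTG, reverse …GCAGCC.
Reverse complement of the reverse primer's last 6 bases: GGCTGC; its first k bases are the reverse complement of the reverse primer's last k bases, so a perfect k-base overlap needs the forward primer's last k bases to equal them.
Comparing (forward last k vs required): k=1: G vs G ✓; k=2: TG vs GG ✗; k=3: CTG vs GGC ✗; k=4: GCTG vs GGCT ✗; k=5: GGCTG vs GGCTG ✓; k=6: TGGCTG vs GGCTGC ✗.
Perfect overlaps at k = 1, 5; the largest is 5.

Longest perfect overlap: 5 complementary base pairs; significant dimer risk (threshold 3).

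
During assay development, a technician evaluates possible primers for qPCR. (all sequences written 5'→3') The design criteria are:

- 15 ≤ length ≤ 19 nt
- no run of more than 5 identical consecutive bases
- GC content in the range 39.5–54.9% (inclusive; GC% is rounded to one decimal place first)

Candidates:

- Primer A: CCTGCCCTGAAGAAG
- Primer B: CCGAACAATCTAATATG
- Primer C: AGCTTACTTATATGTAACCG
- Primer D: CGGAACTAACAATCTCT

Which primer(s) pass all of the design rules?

Primer D only.

Primer A (15 nt, A=4 T=2 G=4 C=5): length 15 ✓; longest run = 3 ✓; GC 9/15 = 60.0%, outside 39.5–54.9% ✗ — fails.
Primer B (17 nt, A=7 T=4 G=2 C=4): length 17 ✓; longest run = 2 ✓; GC 6/17 = 35.3%, outside 39.5–54.9% ✗ — fails.
Primer C (20 nt, A=6 T=7 G=3 C=4): length 20, outside 15–19 ✗; longest run = 2 ✓; GC 7/20 = 35.0%, outside 39.5–54.9% ✗ — fails.
Primer D (17 nt, A=6 T=4 G=2 C=5): length 17 ✓; longest run = 2 ✓; GC 7/17 = 41.2% ✓ — passes.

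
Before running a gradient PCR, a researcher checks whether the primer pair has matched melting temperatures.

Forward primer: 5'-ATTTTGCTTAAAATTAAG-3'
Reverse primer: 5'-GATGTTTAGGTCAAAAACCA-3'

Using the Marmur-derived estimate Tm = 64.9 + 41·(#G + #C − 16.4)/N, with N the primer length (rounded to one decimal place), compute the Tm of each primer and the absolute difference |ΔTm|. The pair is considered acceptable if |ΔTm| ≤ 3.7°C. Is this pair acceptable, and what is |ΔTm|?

|ΔTm| = 11.2°C; the pair is not acceptable.

Forward: G+C = 3, N = 18 → Tm = 64.9 + 41·(3 − 16.4)/18 = 34.4°C.
Reverse: G+C = 7, N = 20 → Tm = 64.9 + 41·(7 − 16.4)/20 = 45.6°C.
|ΔTm| = |34.4 − 45.6| = 11.2°C, > 3.7°C.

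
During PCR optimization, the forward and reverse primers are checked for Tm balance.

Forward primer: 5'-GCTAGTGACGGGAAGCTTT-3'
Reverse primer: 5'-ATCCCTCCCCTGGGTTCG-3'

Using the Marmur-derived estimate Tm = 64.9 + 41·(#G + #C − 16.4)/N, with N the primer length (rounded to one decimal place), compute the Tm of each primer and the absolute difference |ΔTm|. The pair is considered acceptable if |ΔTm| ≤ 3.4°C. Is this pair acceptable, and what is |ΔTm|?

Forward: G+C = 10, N = 19 → Tm = 64.9 + 41·(10 − 16.4)/19 = 51.1°C.
Reverse: G+C = 12, N = 18 → Tm = 64.9 + 41·(12 − 16.4)/18 = 54.9°C.
|ΔTm| = |51.1 − 54.9| = 3.8°C, > 3.4°C.

|ΔTm| = 3.8°C; the pair is not acceptable.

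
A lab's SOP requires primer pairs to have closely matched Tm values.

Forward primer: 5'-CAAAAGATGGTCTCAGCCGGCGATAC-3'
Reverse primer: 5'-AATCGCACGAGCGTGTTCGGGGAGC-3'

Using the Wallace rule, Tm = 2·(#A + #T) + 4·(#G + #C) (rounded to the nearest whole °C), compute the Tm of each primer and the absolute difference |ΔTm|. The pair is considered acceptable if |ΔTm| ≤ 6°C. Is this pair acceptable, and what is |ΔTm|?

Forward: A=8 T=4 G=7 C=7 → Tm = 2·12 + 4·14 = 80°C.
Reverse: A=5 T=4 G=10 C=6 → Tm = 2·9 + 4·16 = 82°C.
|ΔTm| = |80 − 82| = 2°C, ≤ 6°C.

|ΔTm| = 2°C; the pair is acceptable.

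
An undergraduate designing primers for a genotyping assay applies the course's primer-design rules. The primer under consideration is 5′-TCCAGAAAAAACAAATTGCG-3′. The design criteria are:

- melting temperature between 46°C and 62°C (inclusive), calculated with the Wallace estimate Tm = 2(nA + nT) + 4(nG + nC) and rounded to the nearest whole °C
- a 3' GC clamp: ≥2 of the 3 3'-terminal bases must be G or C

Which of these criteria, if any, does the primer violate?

Base counts: A=10, T=3, G=3, C=4 (length 20).
Tm: Tm = 2·13 + 4·7 = 54°C ✓
GC clamp: 3' end GCG has 3 G/C ✓

Meets all criteria.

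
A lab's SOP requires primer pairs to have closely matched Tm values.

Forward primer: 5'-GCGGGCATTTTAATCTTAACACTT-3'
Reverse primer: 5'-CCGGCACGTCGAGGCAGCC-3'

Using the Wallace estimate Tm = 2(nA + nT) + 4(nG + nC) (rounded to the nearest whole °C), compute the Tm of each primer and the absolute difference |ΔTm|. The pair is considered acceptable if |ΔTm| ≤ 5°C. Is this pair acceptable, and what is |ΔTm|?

|ΔTm| = 2°C; the pair is acceptable.

Forward: A=6 T=9 G=4 C=5 → Tm = 2·15 + 4·9 = 66°C.
Reverse: A=3 T=1 G=7 C=8 → Tm = 2·4 + 4·15 = 68°C.
|ΔTm| = |66 − 68| = 2°C, ≤ 5°C.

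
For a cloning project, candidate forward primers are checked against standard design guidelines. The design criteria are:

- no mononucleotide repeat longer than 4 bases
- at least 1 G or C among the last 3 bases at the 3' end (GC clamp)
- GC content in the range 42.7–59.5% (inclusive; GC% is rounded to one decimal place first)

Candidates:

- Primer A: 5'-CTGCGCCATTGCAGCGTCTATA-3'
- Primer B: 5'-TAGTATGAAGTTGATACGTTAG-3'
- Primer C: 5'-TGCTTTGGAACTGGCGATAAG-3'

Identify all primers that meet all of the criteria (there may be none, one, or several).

Primer A (22 nt, A=4 T=6 G=5 C=7): longest run = 2 ✓; 3' end ATA has 0 G/C, need ≥1 ✗; GC 12/22 = 54.5% ✓ — fails.
Primer B (22 nt, A=7 T=8 G=6 C=1): longest run = 2 ✓; 3' end TAG has 1 G/C ✓; GC 7/22 = 31.8%, outside 42.7–59.5% ✗ — fails.
Primer C (21 nt, A=5 T=6 G=7 C=3): longest run = 3 ✓; 3' end AAG has 1 G/C ✓; GC 10/21 = 47.6% ✓ — passes.

Primer C only.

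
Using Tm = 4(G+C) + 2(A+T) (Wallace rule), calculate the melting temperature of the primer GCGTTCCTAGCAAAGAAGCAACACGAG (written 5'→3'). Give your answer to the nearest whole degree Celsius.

Base counts: A=10, T=3, G=7, C=7 (length 27).
Tm = 2·(10+3) + 4·(7+7) = 2·13 + 4·14 = 26 + 56 = 82°C.

82°C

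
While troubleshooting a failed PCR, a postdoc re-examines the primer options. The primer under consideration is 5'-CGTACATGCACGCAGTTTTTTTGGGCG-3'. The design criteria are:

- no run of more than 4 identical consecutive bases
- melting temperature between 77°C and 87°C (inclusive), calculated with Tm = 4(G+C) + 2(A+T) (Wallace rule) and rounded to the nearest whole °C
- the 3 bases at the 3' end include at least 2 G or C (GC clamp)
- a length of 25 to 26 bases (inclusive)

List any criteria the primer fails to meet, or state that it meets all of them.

Base counts: A=4, T=9, G=8, C=6 (length 27).
homopolymer run: longest run = 7, exceeds 4 ✗
Tm: Tm = 2·13 + 4·14 = 82°C ✓
GC clamp: 3' end GCG has 3 G/C ✓
length: length 27, outside 25–26 ✗

Fails: homopolymer run, length.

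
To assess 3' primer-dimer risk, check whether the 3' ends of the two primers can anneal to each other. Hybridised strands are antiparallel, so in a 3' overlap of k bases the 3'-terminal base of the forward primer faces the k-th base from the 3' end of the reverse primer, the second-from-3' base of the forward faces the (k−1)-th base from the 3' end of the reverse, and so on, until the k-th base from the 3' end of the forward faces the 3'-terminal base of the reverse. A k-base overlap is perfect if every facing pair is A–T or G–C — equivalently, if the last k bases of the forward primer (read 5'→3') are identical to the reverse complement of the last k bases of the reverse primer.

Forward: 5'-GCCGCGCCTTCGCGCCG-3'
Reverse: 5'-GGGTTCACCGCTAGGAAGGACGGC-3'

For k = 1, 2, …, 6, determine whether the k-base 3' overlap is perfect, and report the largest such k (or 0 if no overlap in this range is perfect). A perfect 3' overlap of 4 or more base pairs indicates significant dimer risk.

Last 6 bases (5'→3') — forward …GCGCCG, reverse …GACGGC.
Reverse complement of the reverse primer's last 6 bases: GCCGTC; its first k bases are the reverse complement of the reverse primer's last k bases, so a perfect k-base overlap needs the forward primer's last k bases to equal them.
Comparing (forward last k vs required): k=1: G vs G ✓; k=2: CG vs GC ✗; k=3: CCG vs GCC ✗; k=4: GCCG vs GCCG ✓; k=5: CGCCG vs GCCGT ✗; k=6: GCGCCG vs GCCGTC ✗.
Perfect overlaps at k = 1, 4; the largest is 4.

Longest perfect overlap: 4 complementary base pairs; significant dimer risk (threshold 4).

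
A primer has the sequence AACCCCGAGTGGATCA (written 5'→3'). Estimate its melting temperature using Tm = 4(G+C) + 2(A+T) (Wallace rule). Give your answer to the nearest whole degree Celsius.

50°C

Base counts: A=5, T=2, G=4, C=5 (length 16).
Tm = 2·(5+2) + 4·(4+5) = 2·7 + 4·9 = 14 + 36 = 50°C.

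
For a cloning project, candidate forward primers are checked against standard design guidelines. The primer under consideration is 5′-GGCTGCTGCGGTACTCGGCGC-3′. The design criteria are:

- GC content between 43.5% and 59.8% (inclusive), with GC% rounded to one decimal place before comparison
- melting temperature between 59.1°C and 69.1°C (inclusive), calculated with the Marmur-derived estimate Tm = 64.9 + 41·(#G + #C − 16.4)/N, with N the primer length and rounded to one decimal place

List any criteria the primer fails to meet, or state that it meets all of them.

Base counts: A=1, T=4, G=9, C=7 (length 21).
GC content: GC 16/21 = 76.2%, outside 43.5–59.8% ✗
Tm: Tm = 64.9 + 41·(16 − 16.4)/21 = 64.1°C ✓

Fails: GC content.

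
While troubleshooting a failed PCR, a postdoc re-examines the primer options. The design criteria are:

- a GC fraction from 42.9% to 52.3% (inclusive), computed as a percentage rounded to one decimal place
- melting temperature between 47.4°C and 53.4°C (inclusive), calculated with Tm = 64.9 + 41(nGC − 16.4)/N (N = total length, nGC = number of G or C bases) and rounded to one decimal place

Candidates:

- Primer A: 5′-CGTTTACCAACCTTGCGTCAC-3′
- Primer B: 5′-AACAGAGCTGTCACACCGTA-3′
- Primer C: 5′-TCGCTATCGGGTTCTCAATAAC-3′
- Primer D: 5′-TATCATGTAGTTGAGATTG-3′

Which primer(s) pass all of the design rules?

Primer B and Primer C.

Primer A (21 nt, A=4 T=6 G=3 C=8): GC 11/21 = 52.4%, outside 42.9–52.3% ✗; Tm = 64.9 + 41·(11 − 16.4)/21 = 54.4°C, outside 47.4–53.4°C ✗ — fails.
Primer B (20 nt, A=7 T=3 G=4 C=6): GC 10/20 = 50.0% ✓; Tm = 64.9 + 41·(10 − 16.4)/20 = 51.8°C ✓ — passes.
Primer C (22 nt, A=5 T=7 G=4 C=6): GC 10/22 = 45.5% ✓; Tm = 64.9 + 41·(10 − 16.4)/22 = 53.0°C ✓ — passes.
Primer D (19 nt, A=5 T=8 G=5 C=1): GC 6/19 = 31.6%, outside 42.9–52.3% ✗; Tm = 64.9 + 41·(6 − 16.4)/19 = 42.5°C, outside 47.4–53.4°C ✗ — fails.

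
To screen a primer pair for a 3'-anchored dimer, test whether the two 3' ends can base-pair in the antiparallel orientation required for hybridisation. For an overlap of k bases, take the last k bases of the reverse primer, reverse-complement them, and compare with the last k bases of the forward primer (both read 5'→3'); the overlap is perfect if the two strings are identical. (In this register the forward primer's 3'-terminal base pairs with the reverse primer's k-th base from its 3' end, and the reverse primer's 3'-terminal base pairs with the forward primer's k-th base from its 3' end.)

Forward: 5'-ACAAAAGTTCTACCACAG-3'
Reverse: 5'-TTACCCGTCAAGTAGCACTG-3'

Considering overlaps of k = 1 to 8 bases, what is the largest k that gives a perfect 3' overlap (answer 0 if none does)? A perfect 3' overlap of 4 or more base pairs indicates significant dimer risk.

Longest perfect overlap: 3 complementary base pairs; below the dimer-risk threshold (threshold 4).

Last 8 bases (5'→3') — forward …TACCACAG, reverse …TAGCACTG.
Reverse complement of the reverse primer's last 8 bases: CAGTGCTA; its first k bases are the reverse complement of the reverse primer's last k bases, so a perfect k-base overlap needs the forward primer's last k bases to equal them.
Comparing (forward last k vs required): k=1: G vs C ✗; k=2: AG vs CA ✗; k=3: CAG vs CAG ✓; k=4: ACAG vs CAGT ✗; k=5: CACAG vs CAGTG ✗; k=6: CCACAG vs CAGTGC ✗; k=7: ACCACAG vs CAGTGCT ✗; k=8: TACCACAG vs CAGTGCTA ✗.
Only k = 3 is perfect, so the longest perfect 3' overlap is 3.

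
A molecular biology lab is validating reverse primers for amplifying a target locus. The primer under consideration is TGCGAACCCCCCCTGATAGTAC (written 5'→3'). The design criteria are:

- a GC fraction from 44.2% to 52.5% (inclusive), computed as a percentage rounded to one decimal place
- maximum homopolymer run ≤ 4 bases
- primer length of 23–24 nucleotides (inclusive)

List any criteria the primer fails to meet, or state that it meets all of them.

Fails: GC content, homopolymer run, length.

Base counts: A=5, T=4, G=4, C=9 (length 22).
GC content: GC 13/22 = 59.1%, outside 44.2–52.5% ✗
homopolymer run: longest run = 7, exceeds 4 ✗
length: length 22, outside 23–24 ✗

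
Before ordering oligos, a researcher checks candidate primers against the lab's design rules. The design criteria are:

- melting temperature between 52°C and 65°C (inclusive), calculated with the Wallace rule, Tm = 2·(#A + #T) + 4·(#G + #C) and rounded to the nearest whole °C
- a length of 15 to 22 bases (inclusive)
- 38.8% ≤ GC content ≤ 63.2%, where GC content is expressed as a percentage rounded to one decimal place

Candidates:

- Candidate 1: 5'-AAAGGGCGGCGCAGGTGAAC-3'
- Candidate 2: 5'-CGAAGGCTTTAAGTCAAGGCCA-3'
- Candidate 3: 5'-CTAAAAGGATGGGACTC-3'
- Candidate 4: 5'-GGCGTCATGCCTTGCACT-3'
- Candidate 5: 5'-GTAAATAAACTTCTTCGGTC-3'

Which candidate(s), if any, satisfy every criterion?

Candidate 4 only.

Candidate 1 (20 nt, A=6 T=1 G=9 C=4): Tm = 2·7 + 4·13 = 66°C, outside 52–65°C ✗; length 20 ✓; GC 13/20 = 65.0%, outside 38.8–63.2% ✗ — fails.
Candidate 2 (22 nt, A=7 T=4 G=6 C=5): Tm = 2·11 + 4·11 = 66°C, outside 52–65°C ✗; length 22 ✓; GC 11/22 = 50.0% ✓ — fails.
Candidate 3 (17 nt, A=6 T=3 G=5 C=3): Tm = 2·9 + 4·8 = 50°C, outside 52–65°C ✗; length 17 ✓; GC 8/17 = 47.1% ✓ — fails.
Candidate 4 (18 nt, A=2 T=5 G=5 C=6): Tm = 2·7 + 4·11 = 58°C ✓; length 18 ✓; GC 11/18 = 61.1% ✓ — passes.
Candidate 5 (20 nt, A=6 T=7 G=3 C=4): Tm = 2·13 + 4·7 = 54°C ✓; length 20 ✓; GC 7/20 = 35.0%, outside 38.8–63.2% ✗ — fails.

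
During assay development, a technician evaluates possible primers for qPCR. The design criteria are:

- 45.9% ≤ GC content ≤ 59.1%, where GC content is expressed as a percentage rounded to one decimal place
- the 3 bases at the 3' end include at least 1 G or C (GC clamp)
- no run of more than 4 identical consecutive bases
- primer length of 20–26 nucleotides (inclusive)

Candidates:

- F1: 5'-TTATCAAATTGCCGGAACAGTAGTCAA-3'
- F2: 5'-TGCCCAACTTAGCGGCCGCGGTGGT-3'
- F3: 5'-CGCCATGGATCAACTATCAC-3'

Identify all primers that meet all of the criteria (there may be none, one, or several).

F3 only.

F1 (27 nt, A=10 T=7 G=5 C=5): GC 10/27 = 37.0%, outside 45.9–59.1% ✗; 3' end CAA has 1 G/C ✓; longest run = 3 ✓; length 27, outside 20–26 ✗ — fails.
F2 (25 nt, A=3 T=5 G=9 C=8): GC 17/25 = 68.0%, outside 45.9–59.1% ✗; 3' end GGT has 2 G/C ✓; longest run = 3 ✓; length 25 ✓ — fails.
F3 (20 nt, A=6 T=4 G=3 C=7): GC 10/20 = 50.0% ✓; 3' end CAC has 2 G/C ✓; longest run = 2 ✓; length 20 ✓ — passes.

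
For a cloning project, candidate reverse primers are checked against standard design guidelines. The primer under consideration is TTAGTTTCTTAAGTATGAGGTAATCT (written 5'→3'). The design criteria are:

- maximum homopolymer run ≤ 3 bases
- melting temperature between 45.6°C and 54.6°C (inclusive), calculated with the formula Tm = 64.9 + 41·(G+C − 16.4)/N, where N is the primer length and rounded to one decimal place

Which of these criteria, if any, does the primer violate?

Base counts: A=7, T=12, G=5, C=2 (length 26).
homopolymer run: longest run = 3 ✓
Tm: Tm = 64.9 + 41·(7 − 16.4)/26 = 50.1°C ✓

Meets all criteria.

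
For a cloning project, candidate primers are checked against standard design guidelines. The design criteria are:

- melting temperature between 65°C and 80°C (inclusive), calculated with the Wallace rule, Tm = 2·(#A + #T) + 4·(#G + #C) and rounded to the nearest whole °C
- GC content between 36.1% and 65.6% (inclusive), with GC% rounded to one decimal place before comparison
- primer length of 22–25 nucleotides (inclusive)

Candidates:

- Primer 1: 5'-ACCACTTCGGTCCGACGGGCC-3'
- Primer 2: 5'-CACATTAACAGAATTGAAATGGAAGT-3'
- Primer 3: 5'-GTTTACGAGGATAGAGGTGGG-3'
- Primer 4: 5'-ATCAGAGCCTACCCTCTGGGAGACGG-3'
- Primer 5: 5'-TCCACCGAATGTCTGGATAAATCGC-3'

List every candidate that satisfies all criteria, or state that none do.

Primer 1 (21 nt, A=3 T=3 G=6 C=9): Tm = 2·6 + 4·15 = 72°C ✓; GC 15/21 = 71.4%, outside 36.1–65.6% ✗; length 21, outside 22–25 ✗ — fails.
Primer 2 (26 nt, A=12 T=6 G=5 C=3): Tm = 2·18 + 4·8 = 68°C ✓; GC 8/26 = 30.8%, outside 36.1–65.6% ✗; length 26, outside 22–25 ✗ — fails.
Primer 3 (21 nt, A=5 T=5 G=10 C=1): Tm = 2·10 + 4·11 = 64°C, outside 65–80°C ✗; GC 11/21 = 52.4% ✓; length 21, outside 22–25 ✗ — fails.
Primer 4 (26 nt, A=6 T=4 G=8 C=8): Tm = 2·10 + 4·16 = 84°C, outside 65–80°C ✗; GC 16/26 = 61.5% ✓; length 26, outside 22–25 ✗ — fails.
Primer 5 (25 nt, A=7 T=6 G=5 C=7): Tm = 2·13 + 4·12 = 74°C ✓; GC 12/25 = 48.0% ✓; length 25 ✓ — passes.

Primer 5 only.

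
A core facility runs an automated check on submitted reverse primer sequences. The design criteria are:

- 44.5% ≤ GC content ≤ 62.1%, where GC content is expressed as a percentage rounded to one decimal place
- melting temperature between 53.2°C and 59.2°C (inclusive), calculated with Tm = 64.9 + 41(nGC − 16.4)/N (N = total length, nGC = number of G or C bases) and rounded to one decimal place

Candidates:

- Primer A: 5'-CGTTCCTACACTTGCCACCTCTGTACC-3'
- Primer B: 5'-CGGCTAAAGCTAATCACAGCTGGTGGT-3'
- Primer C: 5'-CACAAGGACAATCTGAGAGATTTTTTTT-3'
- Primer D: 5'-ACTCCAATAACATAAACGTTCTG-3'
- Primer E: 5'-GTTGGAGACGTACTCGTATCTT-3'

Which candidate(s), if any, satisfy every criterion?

None of the candidates satisfy all criteria.

Primer A (27 nt, A=4 T=8 G=3 C=12): GC 15/27 = 55.6% ✓; Tm = 64.9 + 41·(15 − 16.4)/27 = 62.8°C, outside 53.2–59.2°C ✗ — fails.
Primer B (27 nt, A=7 T=6 G=8 C=6): GC 14/27 = 51.9% ✓; Tm = 64.9 + 41·(14 − 16.4)/27 = 61.3°C, outside 53.2–59.2°C ✗ — fails.
Primer C (28 nt, A=9 T=10 G=5 C=4): GC 9/28 = 32.1%, outside 44.5–62.1% ✗; Tm = 64.9 + 41·(9 − 16.4)/28 = 54.1°C ✓ — fails.
Primer D (23 nt, A=9 T=6 G=2 C=6): GC 8/23 = 34.8%, outside 44.5–62.1% ✗; Tm = 64.9 + 41·(8 − 16.4)/23 = 49.9°C, outside 53.2–59.2°C ✗ — fails.
Primer E (22 nt, A=4 T=8 G=6 C=4): GC 10/22 = 45.5% ✓; Tm = 64.9 + 41·(10 − 16.4)/22 = 53.0°C, outside 53.2–59.2°C ✗ — fails.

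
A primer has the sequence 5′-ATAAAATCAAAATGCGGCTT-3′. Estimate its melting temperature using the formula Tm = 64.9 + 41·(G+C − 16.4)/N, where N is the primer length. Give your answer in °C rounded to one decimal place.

Base counts: A=9, T=5, G=3, C=3; G+C = 6, N = 20.
Tm = 64.9 + 41·(6 − 16.4)/20 = 64.9 + -426.40/20 = 43.6°C.

43.6°C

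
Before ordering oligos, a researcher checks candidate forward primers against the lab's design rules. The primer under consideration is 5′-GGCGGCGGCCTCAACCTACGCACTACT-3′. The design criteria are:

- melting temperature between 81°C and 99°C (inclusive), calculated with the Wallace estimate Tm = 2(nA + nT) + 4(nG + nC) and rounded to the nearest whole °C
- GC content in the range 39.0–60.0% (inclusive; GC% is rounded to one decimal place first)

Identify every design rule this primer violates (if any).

Fails: GC content.

Base counts: A=5, T=4, G=7, C=11 (length 27).
Tm: Tm = 2·9 + 4·18 = 90°C ✓
GC content: GC 18/27 = 66.7%, outside 39.0–60.0% ✗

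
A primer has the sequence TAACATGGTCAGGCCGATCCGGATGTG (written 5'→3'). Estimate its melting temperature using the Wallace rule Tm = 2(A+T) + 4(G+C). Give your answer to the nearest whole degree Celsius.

Base counts: A=6, T=6, G=9, C=6 (length 27).
Tm = 2·(6+6) + 4·(9+6) = 2·12 + 4·15 = 24 + 60 = 84°C.

84°C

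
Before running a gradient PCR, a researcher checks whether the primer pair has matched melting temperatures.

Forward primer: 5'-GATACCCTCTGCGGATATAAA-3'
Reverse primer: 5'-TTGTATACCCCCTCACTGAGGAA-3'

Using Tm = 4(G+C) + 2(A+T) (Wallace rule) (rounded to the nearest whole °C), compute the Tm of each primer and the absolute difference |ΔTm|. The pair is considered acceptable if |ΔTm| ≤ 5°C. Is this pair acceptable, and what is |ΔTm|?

|ΔTm| = 8°C; the pair is not acceptable.

Forward: A=7 T=5 G=4 C=5 → Tm = 2·12 + 4·9 = 60°C.
Reverse: A=6 T=6 G=4 C=7 → Tm = 2·12 + 4·11 = 68°C.
|ΔTm| = |60 − 68| = 8°C, > 5°C.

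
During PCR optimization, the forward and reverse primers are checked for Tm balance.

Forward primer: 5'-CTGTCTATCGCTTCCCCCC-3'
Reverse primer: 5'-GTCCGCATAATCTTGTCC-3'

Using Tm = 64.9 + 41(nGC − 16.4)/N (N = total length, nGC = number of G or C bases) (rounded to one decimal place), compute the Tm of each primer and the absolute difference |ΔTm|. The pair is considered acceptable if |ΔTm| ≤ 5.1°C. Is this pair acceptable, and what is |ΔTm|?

|ΔTm| = 7.4°C; the pair is not acceptable.

Forward: G+C = 12, N = 19 → Tm = 64.9 + 41·(12 − 16.4)/19 = 55.4°C.
Reverse: G+C = 9, N = 18 → Tm = 64.9 + 41·(9 − 16.4)/18 = 48.0°C.
|ΔTm| = |55.4 − 48.0| = 7.4°C, > 5.1°C.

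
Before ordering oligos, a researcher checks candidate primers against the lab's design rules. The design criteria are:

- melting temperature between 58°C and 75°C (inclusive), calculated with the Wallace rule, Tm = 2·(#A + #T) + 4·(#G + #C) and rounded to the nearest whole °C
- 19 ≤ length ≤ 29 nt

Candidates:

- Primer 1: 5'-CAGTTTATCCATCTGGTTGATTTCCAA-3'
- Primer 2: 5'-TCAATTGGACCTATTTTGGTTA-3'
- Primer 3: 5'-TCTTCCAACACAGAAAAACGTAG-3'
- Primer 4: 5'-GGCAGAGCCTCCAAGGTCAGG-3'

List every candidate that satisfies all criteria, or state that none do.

Primer 1 (27 nt, A=6 T=11 G=4 C=6): Tm = 2·17 + 4·10 = 74°C ✓; length 27 ✓ — passes.
Primer 2 (22 nt, A=5 T=10 G=4 C=3): Tm = 2·15 + 4·7 = 58°C ✓; length 22 ✓ — passes.
Primer 3 (23 nt, A=10 T=4 G=3 C=6): Tm = 2·14 + 4·9 = 64°C ✓; length 23 ✓ — passes.
Primer 4 (21 nt, A=5 T=2 G=8 C=6): Tm = 2·7 + 4·14 = 70°C ✓; length 21 ✓ — passes.

Primer 1, Primer 2, Primer 3 and Primer 4.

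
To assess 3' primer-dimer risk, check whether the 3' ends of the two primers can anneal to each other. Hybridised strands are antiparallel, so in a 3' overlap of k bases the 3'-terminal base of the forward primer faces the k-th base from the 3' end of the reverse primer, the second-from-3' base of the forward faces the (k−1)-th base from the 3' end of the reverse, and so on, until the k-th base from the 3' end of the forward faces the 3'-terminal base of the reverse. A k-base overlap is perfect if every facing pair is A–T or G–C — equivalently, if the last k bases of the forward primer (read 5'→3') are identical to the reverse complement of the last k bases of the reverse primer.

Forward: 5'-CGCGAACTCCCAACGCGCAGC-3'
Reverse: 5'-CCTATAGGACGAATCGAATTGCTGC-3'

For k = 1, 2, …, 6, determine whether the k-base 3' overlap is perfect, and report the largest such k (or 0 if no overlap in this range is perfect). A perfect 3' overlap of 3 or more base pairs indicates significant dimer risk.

Last 6 bases (5'→3') — forward …CGCAGC, reverse …TGCTGC.
Reverse complement of the reverse primer's last 6 bases: GCAGCA; its first k bases are the reverse complement of the reverse primer's last k bases, so a perfect k-base overlap needs the forward primer's last k bases to equal them.
Comparing (forward last k vs required): k=1: C vs G ✗; k=2: GC vs GC ✓; k=3: AGC vs GCA ✗; k=4: CAGC vs GCAG ✗; k=5: GCAGC vs GCAGC ✓; k=6: CGCAGC vs GCAGCA ✗.
Perfect overlaps at k = 2, 5; the largest is 5.

Longest perfect overlap: 5 complementary base pairs; significant dimer risk (threshold 3).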